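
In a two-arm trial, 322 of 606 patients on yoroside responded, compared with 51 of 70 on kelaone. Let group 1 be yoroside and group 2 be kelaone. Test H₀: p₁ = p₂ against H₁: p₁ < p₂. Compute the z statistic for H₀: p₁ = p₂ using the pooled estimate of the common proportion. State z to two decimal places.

p̂₁ = 322/606 = 0.5314, p̂₂ = 51/70 = 0.7286.
Pooled p̂ = (322+51)/(606+70) = 373/676 = 0.5518.
SE = √(p̂(1−p̂)(1/n₁+1/n₂)) = √(0.5518·0.4482·0.0159359) = √(0.00394125) = 0.0628.
z = (0.5314 − 0.7286)/0.0628 = -0.1972/0.0628 = -3.14.
p-value = P(Z < -3.141) ≈ 0.0008.

z = -3.14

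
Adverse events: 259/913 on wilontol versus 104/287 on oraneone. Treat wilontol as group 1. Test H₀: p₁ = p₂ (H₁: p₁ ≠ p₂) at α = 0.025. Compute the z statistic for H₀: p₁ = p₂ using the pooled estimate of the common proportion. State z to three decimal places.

p̂₁ = 259/913 = 0.283680, p̂₂ = 104/287 = 0.362369.
Pooled p̂ = (259+104)/(913+287) = 363/1200 = 0.302500.
SE = √(0.210994 × 0.00457961) = 0.031085.
z = (0.283680 − 0.362369)/0.031085 = -0.078689/0.031085 = -2.531.
Two-sided p-value ≈ 2·Φ(−2.531) = 0.0114; since p < α = 0.025, reject H₀.

z = -2.531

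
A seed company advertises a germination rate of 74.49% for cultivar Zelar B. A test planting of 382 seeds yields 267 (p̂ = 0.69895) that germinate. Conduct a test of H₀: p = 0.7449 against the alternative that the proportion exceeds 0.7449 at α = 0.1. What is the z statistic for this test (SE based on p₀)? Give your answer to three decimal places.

p̂ = 267/382 = 0.698953.
SE = √(p₀(1−p₀)/n) = √(0.19002/382) = 0.022303.
z = (0.698953 − 0.7449)/0.022303 = -0.045947/0.022303 = -2.060.
p-value = P(Z > -2.060) ≈ 0.9803; since p > α = 0.1, fail to reject H₀.

z = -2.060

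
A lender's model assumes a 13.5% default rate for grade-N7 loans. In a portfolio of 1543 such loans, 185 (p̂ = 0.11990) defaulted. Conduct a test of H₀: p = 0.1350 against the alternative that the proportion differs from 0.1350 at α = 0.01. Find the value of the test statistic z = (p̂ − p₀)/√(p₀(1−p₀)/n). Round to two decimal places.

p̂ = 185/1543 = 0.1199.
Standard error under H₀: √(0.135×0.865/1543) = 0.0087.
z = (0.1199 − 0.135)/0.0087 = -0.0151/0.0087 = -1.74.
p-value = 2·P(Z > 1.736) ≈ 0.0825, so at α = 0.01 we fail to reject H₀.

z = -1.74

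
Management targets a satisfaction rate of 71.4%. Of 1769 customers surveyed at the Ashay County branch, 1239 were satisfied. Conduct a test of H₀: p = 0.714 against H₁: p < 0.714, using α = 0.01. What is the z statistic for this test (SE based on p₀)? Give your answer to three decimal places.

z = -1.266

p̂ = 1239/1769 ≈ 0.70040.
Under H₀, SE = √(0.714·0.286/1769) = √(0.000115435) = 0.01074.
z = (0.70040 − 0.714)/0.01074 = -0.01360/0.01074 = -1.266.
p-value = P(Z < -1.266) ≈ 0.1027, so at α = 0.01 we fail to reject H₀.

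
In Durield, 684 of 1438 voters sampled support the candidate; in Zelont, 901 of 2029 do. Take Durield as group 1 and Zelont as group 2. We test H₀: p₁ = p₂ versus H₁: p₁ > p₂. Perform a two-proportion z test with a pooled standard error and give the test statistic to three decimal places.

p̂₁ = 684/1438 ≈ 0.47566, p̂₂ = 901/2029 ≈ 0.44406.
Pooled p̂ = (684+901)/(1438+2029) = 1585/3467 = 0.45717.
SE = √(0.248165 × 0.00118826) = 0.01717.
z = (0.47566 − 0.44406)/0.01717 = 0.03160/0.01717 = 1.840.
p-value = P(Z > 1.840) ≈ 0.0329.

z = 1.840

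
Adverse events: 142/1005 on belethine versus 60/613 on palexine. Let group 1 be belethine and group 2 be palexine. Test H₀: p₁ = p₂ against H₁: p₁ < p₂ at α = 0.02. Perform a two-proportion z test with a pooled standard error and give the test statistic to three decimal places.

z = 2.563

p̂₁ = 142/1005 ≈ 0.14129, p̂₂ = 60/613 ≈ 0.09788.
Pooled p̂ = (142+60)/(1005+613) = 202/1618 = 0.12485.
SE = √(p̂(1−p̂)(1/n₁+1/n₂)) = √(0.12485·0.87515·0.00262635) = √(0.000286952) = 0.01694.
z = (0.14129 − 0.09788)/0.01694 = 0.04341/0.01694 = 2.563.
p-value = P(Z < 2.563) ≈ 0.9948, so at α = 0.02 we fail to reject H₀.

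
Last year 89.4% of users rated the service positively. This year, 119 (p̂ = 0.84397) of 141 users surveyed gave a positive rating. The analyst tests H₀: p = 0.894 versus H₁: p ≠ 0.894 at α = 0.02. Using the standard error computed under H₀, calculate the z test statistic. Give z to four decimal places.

p̂ = 119/141 = 0.8439716.
SE = √(p₀(1−p₀)/n) = √(0.094764/141) = 0.0259246.
z = (0.8439716 − 0.894)/0.0259246 = -0.0500284/0.0259246 = -1.9298.
p-value = 2·P(Z > 1.930) ≈ 0.0536. With α = 0.02, fail to reject H₀.

z = -1.9298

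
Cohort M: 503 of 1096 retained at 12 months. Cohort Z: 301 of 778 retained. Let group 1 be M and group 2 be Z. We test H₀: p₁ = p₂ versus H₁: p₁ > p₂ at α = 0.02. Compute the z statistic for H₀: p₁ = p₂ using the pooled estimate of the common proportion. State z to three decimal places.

p̂₁ = 503/1096 ≈ 0.458942, p̂₂ = 301/778 ≈ 0.386889.
Pooled p̂ = (503+301)/(1096+778) = 804/1874 = 0.429029.
SE = √(p̂(1−p̂)(1/n₁+1/n₂)) = √(0.429029·0.570971·0.00219776) = √(0.000538369) = 0.023203.
z = (0.458942 − 0.386889)/0.023203 = 0.072053/0.023203 = 3.105.
p-value = P(Z > 3.105) ≈ 0.0010; since p < α = 0.02, reject H₀.

z = 3.105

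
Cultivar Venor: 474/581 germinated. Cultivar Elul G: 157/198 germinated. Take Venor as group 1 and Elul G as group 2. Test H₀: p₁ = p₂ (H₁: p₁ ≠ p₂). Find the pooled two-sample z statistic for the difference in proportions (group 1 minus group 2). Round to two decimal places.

p̂₁ = 474/581 = 0.8158, p̂₂ = 157/198 = 0.7929.
Pooled p̂ = (474+157)/(581+198) = 631/779 = 0.8100.
SE = √(0.153892 × 0.00677168) = 0.0323.
z = (0.8158 − 0.7929)/0.0323 = 0.0229/0.0323 = 0.71.
Two-sided p-value ≈ 2·Φ(−0.710) = 0.4780.

z = 0.71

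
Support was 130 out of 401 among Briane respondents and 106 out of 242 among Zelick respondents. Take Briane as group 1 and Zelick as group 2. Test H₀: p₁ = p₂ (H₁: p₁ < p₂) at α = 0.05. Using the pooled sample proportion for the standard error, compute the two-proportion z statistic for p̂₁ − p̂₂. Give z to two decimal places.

z = -2.90

p̂₁ = 130/401 ≈ 0.3242, p̂₂ = 106/242 ≈ 0.4380.
Pooled p̂ = (130+106)/(401+242) = 236/643 = 0.3670.
SE = √(p̂(1−p̂)(1/n₁+1/n₂)) = √(0.3670·0.6330·0.006626) = √(0.00153934) = 0.0392.
z = (0.3242 − 0.4380)/0.0392 = -0.1138/0.0392 = -2.90.
p-value = P(Z < -2.901) ≈ 0.0019, so at α = 0.05 we reject H₀.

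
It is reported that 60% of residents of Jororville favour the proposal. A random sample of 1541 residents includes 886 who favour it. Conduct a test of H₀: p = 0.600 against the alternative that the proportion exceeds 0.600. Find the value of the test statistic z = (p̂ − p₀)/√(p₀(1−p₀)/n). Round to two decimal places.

p̂ = 886/1541 ≈ 0.57495.
Standard error under H₀: √(0.6×0.4/1541) = 0.01248.
z = (0.57495 − 0.6)/0.01248 = -0.02505/0.01248 = -2.01.

z = -2.01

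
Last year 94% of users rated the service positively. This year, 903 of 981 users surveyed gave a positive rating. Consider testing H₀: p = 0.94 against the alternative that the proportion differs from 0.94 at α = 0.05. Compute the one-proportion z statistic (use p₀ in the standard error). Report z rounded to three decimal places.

p̂ = 903/981 = 0.920489.
Standard error under H₀: √(0.94×0.06/981) = 0.007582.
z = (0.920489 − 0.94)/0.007582 = -0.019511/0.007582 = -2.573.
p-value = 2·P(Z > 2.573) ≈ 0.0101. With α = 0.05, reject H₀.

z = -2.573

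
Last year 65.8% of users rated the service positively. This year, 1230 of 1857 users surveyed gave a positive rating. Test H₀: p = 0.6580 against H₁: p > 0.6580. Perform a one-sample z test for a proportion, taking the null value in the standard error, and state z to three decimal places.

p̂ = 1230/1857 ≈ 0.66236.
Standard error under H₀: √(0.658×0.342/1857) = 0.01101.
z = (0.66236 − 0.658)/0.01101 = 0.00436/0.01101 = 0.396.

z = 0.396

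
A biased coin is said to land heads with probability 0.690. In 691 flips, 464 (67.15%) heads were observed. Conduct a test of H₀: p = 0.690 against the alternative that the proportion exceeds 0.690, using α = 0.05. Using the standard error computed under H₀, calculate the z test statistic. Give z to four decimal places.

p̂ = 464/691 = 0.671491.
Standard error under H₀: √(0.69×0.31/691) = 0.017594.
z = (0.671491 − 0.69)/0.017594 = -0.018509/0.017594 = -1.0520.
p-value = P(Z > -1.052) ≈ 0.8536; since p > α = 0.05, fail to reject H₀.

z = -1.0520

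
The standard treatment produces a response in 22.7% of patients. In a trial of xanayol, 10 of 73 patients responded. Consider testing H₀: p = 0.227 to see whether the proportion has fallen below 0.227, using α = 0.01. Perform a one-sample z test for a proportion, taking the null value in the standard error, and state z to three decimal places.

p̂ = 10/73 = 0.13699.
Standard error under H₀: √(0.227×0.773/73) = 0.04903.
z = (0.13699 − 0.227)/0.04903 = -0.09001/0.04903 = -1.836.
p-value = P(Z < -1.836) ≈ 0.0332; since p > α = 0.01, fail to reject H₀.

z = -1.836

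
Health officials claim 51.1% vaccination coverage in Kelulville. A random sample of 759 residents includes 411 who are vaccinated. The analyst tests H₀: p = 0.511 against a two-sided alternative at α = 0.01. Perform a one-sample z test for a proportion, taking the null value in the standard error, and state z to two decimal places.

p̂ = 411/759 = 0.54150.
Under H₀, SE = √(0.511·0.489/759) = √(0.000329221) = 0.01814.
z = (0.54150 − 0.511)/0.01814 = 0.03050/0.01814 = 1.68.
Two-sided p-value ≈ 2·Φ(−1.681) = 0.0928; since p > α = 0.01, fail to reject H₀.

z = 1.68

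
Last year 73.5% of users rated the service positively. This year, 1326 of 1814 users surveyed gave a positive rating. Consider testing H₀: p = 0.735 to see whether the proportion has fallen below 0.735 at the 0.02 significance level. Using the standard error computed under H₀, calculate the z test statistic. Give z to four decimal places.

p̂ = 1326/1814 = 0.7309813.
Under H₀, SE = √(0.735·0.265/1814) = √(0.000107373) = 0.0103621.
z = (0.7309813 − 0.735)/0.0103621 = -0.0040187/0.0103621 = -0.3878.
p-value = P(Z < -0.388) ≈ 0.3491; since p > α = 0.02, fail to reject H₀.

z = -0.3878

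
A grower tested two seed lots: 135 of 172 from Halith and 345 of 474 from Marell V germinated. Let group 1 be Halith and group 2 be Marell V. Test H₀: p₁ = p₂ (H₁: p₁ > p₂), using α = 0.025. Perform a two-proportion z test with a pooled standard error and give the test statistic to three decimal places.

p̂₁ = 135/172 ≈ 0.78488, p̂₂ = 345/474 ≈ 0.72785.
Pooled p̂ = (135+345)/(172+474) = 480/646 = 0.74303.
SE = √(p̂(1−p̂)(1/n₁+1/n₂)) = √(0.74303·0.25697·0.00792366) = √(0.0015129) = 0.03890.
z = (0.78488 − 0.72785)/0.03890 = 0.05703/0.03890 = 1.466.
p-value = P(Z > 1.466) ≈ 0.0713. With α = 0.025, fail to reject H₀.

z = 1.466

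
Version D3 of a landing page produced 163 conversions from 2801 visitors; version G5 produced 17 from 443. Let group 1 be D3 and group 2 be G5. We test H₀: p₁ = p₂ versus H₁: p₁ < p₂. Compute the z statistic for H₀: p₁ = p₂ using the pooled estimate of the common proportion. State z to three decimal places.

z = 1.693

p̂₁ = 163/2801 = 0.05819, p̂₂ = 17/443 = 0.03837.
Pooled p̂ = (163+17)/(2801+443) = 180/3244 = 0.05549.
SE = √(0.0524082 × 0.00261435) = 0.01171.
z = (0.05819 − 0.03837)/0.01171 = 0.01982/0.01171 = 1.693.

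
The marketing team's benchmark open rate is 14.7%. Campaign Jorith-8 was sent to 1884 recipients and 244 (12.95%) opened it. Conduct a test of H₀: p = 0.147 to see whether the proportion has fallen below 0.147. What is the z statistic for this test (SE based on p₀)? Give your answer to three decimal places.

p̂ = 244/1884 = 0.129512.
Standard error under H₀: √(0.147×0.853/1884) = 0.008158.
z = (0.129512 − 0.147)/0.008158 = -0.017488/0.008158 = -2.144.
p-value = P(Z < -2.144) ≈ 0.0160.

z = -2.144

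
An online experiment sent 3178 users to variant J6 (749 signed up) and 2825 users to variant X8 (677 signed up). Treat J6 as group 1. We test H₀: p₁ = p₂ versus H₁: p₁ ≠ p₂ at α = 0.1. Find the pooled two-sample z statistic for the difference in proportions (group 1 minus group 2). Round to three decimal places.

z = -0.360

p̂₁ = 749/3178 ≈ 0.235683, p̂₂ = 677/2825 ≈ 0.239646.
Pooled p̂ = (749+677)/(3178+2825) = 1426/6003 = 0.237548.
SE = √(0.181119 × 0.000668646) = 0.011005.
z = (0.235683 − 0.239646)/0.011005 = -0.003963/0.011005 = -0.360.
Two-sided p-value ≈ 2·Φ(−0.360) = 0.7187; since p > α = 0.1, fail to reject H₀.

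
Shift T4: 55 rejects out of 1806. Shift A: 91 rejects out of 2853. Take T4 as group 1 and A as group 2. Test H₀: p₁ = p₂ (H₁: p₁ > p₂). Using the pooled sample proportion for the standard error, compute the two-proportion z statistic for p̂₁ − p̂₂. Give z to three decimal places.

z = -0.275

p̂₁ = 55/1806 ≈ 0.030454, p̂₂ = 91/2853 ≈ 0.031896.
Pooled p̂ = (55+91)/(1806+2853) = 146/4659 = 0.031337.
SE = √(p̂(1−p̂)(1/n₁+1/n₂)) = √(0.031337·0.968663·0.000904218) = √(2.74477e-05) = 0.005239.
z = (0.030454 − 0.031896)/0.005239 = -0.001442/0.005239 = -0.275.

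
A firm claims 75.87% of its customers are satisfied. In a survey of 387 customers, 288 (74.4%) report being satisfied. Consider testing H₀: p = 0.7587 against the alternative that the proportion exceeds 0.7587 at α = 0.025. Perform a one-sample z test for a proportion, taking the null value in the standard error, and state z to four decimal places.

z = -0.6673

p̂ = 288/387 = 0.744186.
Standard error under H₀: √(0.7587×0.2413/387) = 0.021750.
z = (0.744186 − 0.7587)/0.021750 = -0.014514/0.021750 = -0.6673.
p-value = P(Z > -0.667) ≈ 0.7477; since p > α = 0.025, fail to reject H₀.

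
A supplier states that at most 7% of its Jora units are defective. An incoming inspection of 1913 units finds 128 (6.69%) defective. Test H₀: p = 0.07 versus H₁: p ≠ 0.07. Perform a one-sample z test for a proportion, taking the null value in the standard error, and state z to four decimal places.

z = -0.5296

p̂ = 128/1913 = 0.0669106.
SE = √(p₀(1−p₀)/n) = √(0.0651/1913) = 0.0058336.
z = (0.0669106 − 0.07)/0.0058336 = -0.0030894/0.0058336 = -0.5296.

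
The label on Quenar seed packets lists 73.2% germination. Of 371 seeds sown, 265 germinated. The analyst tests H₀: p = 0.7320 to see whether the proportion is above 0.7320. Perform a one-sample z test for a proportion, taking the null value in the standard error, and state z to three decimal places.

z = -0.770

p̂ = 265/371 = 0.71429.
SE = √(p₀(1−p₀)/n) = √(0.19618/371) = 0.02300.
z = (0.71429 − 0.732)/0.02300 = -0.01771/0.02300 = -0.770.
p-value = P(Z > -0.770) ≈ 0.7795.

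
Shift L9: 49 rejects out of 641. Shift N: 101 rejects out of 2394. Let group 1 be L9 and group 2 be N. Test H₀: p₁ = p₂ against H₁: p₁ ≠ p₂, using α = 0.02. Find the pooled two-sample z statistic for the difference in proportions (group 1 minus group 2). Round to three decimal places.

p̂₁ = 49/641 ≈ 0.076443, p̂₂ = 101/2394 ≈ 0.042189.
Pooled p̂ = (49+101)/(641+2394) = 150/3035 = 0.049423.
SE = √(0.0469807 × 0.00197777) = 0.009639.
z = (0.076443 − 0.042189)/0.009639 = 0.034254/0.009639 = 3.554.
Two-sided p-value ≈ 2·Φ(−3.554) = 0.0004. With α = 0.02, reject H₀.

z = 3.554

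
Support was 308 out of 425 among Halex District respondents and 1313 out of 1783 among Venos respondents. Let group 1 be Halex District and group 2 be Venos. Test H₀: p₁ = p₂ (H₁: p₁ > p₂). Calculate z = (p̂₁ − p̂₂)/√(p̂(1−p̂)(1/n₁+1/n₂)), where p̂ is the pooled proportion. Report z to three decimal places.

z = -0.490

p̂₁ = 308/425 = 0.72471, p̂₂ = 1313/1783 = 0.73640.
Pooled p̂ = (308+1313)/(425+1783) = 1621/2208 = 0.73415.
SE = √(p̂(1−p̂)(1/n₁+1/n₂)) = √(0.73415·0.26585·0.00291379) = √(0.000568698) = 0.02385.
z = (0.72471 − 0.73640)/0.02385 = -0.01169/0.02385 = -0.490.
p-value = P(Z > -0.490) ≈ 0.6881.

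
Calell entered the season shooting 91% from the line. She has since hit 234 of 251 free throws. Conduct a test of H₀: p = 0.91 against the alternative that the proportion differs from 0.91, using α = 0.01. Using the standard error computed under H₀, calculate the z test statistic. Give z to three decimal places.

z = 1.233

p̂ = 234/251 = 0.93227.
SE = √(p₀(1−p₀)/n) = √(0.0819/251) = 0.01806.
z = (0.93227 − 0.91)/0.01806 = 0.02227/0.01806 = 1.233.
Two-sided p-value ≈ 2·Φ(−1.233) = 0.2176. With α = 0.01, fail to reject H₀.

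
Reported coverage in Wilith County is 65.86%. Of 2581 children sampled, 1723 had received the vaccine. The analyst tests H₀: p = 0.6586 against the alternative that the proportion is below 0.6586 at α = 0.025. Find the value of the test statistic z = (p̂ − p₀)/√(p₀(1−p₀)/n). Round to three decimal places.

p̂ = 1723/2581 = 0.66757.
Standard error under H₀: √(0.6586×0.3414/2581) = 0.00933.
z = (0.66757 − 0.6586)/0.00933 = 0.00897/0.00933 = 0.961.
p-value = P(Z < 0.961) ≈ 0.8318, so at α = 0.025 we fail to reject H₀.

z = 0.961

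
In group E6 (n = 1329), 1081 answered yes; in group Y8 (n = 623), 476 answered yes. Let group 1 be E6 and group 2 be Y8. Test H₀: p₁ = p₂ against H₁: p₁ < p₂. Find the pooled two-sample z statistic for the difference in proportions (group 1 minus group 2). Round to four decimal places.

p̂₁ = 1081/1329 ≈ 0.813394, p̂₂ = 476/623 ≈ 0.764045.
Pooled p̂ = (1081+476)/(1329+623) = 1557/1952 = 0.797643.
SE = √(0.161408 × 0.00235758) = 0.019507.
z = (0.813394 − 0.764045)/0.019507 = 0.049349/0.019507 = 2.5298.

z = 2.5298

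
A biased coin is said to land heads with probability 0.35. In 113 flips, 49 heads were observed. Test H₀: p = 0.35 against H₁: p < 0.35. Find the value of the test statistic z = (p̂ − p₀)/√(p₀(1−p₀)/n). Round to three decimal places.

z = 1.864

p̂ = 49/113 ≈ 0.43363.
Under H₀, SE = √(0.35·0.65/113) = √(0.00201327) = 0.04487.
z = (0.43363 − 0.35)/0.04487 = 0.08363/0.04487 = 1.864.
p-value = P(Z < 1.864) ≈ 0.9688.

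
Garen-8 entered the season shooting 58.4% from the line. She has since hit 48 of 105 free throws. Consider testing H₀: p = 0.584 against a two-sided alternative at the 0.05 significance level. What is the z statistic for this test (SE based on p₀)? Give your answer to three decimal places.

p̂ = 48/105 = 0.45714.
Under H₀, SE = √(0.584·0.416/105) = √(0.00231375) = 0.04810.
z = (0.45714 − 0.584)/0.04810 = -0.12686/0.04810 = -2.637.
p-value = 2·P(Z > 2.637) ≈ 0.0084; since p < α = 0.05, reject H₀.

z = -2.637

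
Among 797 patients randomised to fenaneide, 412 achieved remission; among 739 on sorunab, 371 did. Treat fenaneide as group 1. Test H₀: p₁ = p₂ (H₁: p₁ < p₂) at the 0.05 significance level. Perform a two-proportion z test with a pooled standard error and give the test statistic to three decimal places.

p̂₁ = 412/797 ≈ 0.51694, p̂₂ = 371/739 ≈ 0.50203.
Pooled p̂ = (412+371)/(797+739) = 783/1536 = 0.50977.
SE = √(p̂(1−p̂)(1/n₁+1/n₂)) = √(0.50977·0.49023·0.00260789) = √(0.000651723) = 0.02553.
z = (0.51694 − 0.50203)/0.02553 = 0.01491/0.02553 = 0.584.
p-value = P(Z < 0.584) ≈ 0.7204; since p > α = 0.05, fail to reject H₀.

z = 0.584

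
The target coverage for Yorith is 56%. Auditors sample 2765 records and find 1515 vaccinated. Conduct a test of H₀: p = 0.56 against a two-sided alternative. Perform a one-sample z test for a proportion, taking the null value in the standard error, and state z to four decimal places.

p̂ = 1515/2765 ≈ 0.5479204.
SE = √(p₀(1−p₀)/n) = √(0.2464/2765) = 0.0094400.
z = (0.5479204 − 0.56)/0.0094400 = -0.0120796/0.0094400 = -1.2796.
Two-sided p-value ≈ 2·Φ(−1.280) = 0.2007.

z = -1.2796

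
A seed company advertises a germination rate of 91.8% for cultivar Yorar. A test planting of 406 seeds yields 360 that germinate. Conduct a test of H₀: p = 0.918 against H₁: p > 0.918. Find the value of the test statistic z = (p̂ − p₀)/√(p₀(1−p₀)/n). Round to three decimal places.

p̂ = 360/406 = 0.886700.
SE = √(p₀(1−p₀)/n) = √(0.075276/406) = 0.013616.
z = (0.886700 − 0.918)/0.013616 = -0.031300/0.013616 = -2.299.
p-value = P(Z > -2.299) ≈ 0.9892.

z = -2.299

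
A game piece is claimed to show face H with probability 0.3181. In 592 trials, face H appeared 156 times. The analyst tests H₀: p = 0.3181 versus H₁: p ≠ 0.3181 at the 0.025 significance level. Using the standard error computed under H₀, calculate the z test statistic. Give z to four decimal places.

z = -2.8517

p̂ = 156/592 = 0.2635135.
Under H₀, SE = √(0.3181·0.6819/592) = √(0.000366406) = 0.0191417.
z = (0.2635135 − 0.3181)/0.0191417 = -0.0545865/0.0191417 = -2.8517.
Two-sided p-value ≈ 2·Φ(−2.852) = 0.0043; since p < α = 0.025, reject H₀.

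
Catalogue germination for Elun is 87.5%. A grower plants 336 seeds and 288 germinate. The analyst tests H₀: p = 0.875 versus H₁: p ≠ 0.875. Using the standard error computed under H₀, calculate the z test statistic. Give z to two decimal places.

z = -0.99

p̂ = 288/336 = 0.8571.
Standard error under H₀: √(0.875×0.125/336) = 0.0180.
z = (0.8571 − 0.875)/0.0180 = -0.0179/0.0180 = -0.99.
p-value = 2·P(Z > 0.990) ≈ 0.3223.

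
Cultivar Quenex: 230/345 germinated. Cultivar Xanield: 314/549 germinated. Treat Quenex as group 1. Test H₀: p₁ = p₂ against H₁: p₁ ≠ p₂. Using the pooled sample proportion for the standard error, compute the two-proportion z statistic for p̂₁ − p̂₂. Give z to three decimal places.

z = 2.825

p̂₁ = 230/345 = 0.66667, p̂₂ = 314/549 = 0.57195.
Pooled p̂ = (230+314)/(345+549) = 544/894 = 0.60850.
SE = √(p̂(1−p̂)(1/n₁+1/n₂)) = √(0.60850·0.39150·0.00472004) = √(0.00112444) = 0.03353.
z = (0.66667 − 0.57195)/0.03353 = 0.09472/0.03353 = 2.825.
p-value = 2·P(Z > 2.825) ≈ 0.0047.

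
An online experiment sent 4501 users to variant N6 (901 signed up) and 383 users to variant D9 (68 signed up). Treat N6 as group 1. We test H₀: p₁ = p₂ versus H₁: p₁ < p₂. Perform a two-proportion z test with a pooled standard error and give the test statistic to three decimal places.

z = 1.066

p̂₁ = 901/4501 = 0.20018, p̂₂ = 68/383 = 0.17755.
Pooled p̂ = (901+68)/(4501+383) = 969/4884 = 0.19840.
SE = √(0.159039 × 0.00283314) = 0.02123.
z = (0.20018 − 0.17755)/0.02123 = 0.02263/0.02123 = 1.066.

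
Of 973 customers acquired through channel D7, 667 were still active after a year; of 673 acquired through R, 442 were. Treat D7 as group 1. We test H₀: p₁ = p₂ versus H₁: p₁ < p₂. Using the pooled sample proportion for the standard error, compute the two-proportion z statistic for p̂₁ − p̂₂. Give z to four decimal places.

p̂₁ = 667/973 ≈ 0.685509, p̂₂ = 442/673 ≈ 0.656761.
Pooled p̂ = (667+442)/(973+673) = 1109/1646 = 0.673755.
SE = √(0.219809 × 0.00251363) = 0.023506.
z = (0.685509 − 0.656761)/0.023506 = 0.028748/0.023506 = 1.2230.

z = 1.2230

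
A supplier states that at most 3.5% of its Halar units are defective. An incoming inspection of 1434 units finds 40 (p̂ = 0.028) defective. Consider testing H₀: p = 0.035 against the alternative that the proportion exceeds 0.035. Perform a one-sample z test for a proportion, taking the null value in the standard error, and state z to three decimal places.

p̂ = 40/1434 = 0.027894.
Under H₀, SE = √(0.035·0.965/1434) = √(2.3553e-05) = 0.004853.
z = (0.027894 − 0.035)/0.004853 = -0.007106/0.004853 = -1.464.
p-value = P(Z > -1.464) ≈ 0.9284.

z = -1.464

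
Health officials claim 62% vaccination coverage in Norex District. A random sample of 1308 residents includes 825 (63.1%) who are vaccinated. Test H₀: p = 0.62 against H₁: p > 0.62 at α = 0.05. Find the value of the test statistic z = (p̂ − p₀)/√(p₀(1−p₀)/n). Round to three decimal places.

z = 0.800

p̂ = 825/1308 ≈ 0.63073.
Standard error under H₀: √(0.62×0.38/1308) = 0.01342.
z = (0.63073 − 0.62)/0.01342 = 0.01073/0.01342 = 0.800.
p-value = P(Z > 0.800) ≈ 0.2119, so at α = 0.05 we fail to reject H₀.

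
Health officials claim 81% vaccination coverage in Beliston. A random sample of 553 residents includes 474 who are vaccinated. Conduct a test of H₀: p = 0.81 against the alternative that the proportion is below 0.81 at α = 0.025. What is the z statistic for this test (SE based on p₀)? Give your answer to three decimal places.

p̂ = 474/553 = 0.85714.
Under H₀, SE = √(0.81·0.19/553) = √(0.0002783) = 0.01668.
z = (0.85714 − 0.81)/0.01668 = 0.04714/0.01668 = 2.826.
p-value = P(Z < 2.826) ≈ 0.9976, so at α = 0.025 we fail to reject H₀.

z = 2.826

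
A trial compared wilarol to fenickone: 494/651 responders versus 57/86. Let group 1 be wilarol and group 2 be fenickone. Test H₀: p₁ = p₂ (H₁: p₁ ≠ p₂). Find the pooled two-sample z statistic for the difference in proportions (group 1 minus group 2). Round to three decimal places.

p̂₁ = 494/651 = 0.75883, p̂₂ = 57/86 = 0.66279.
Pooled p̂ = (494+57)/(651+86) = 551/737 = 0.74763.
SE = √(p̂(1−p̂)(1/n₁+1/n₂)) = √(0.74763·0.25237·0.013164) = √(0.00248381) = 0.04984.
z = (0.75883 − 0.66279)/0.04984 = 0.09604/0.04984 = 1.927.

z = 1.927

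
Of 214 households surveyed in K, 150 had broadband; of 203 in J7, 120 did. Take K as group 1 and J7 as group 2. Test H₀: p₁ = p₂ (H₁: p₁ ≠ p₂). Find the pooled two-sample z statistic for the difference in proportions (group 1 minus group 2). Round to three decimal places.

p̂₁ = 150/214 = 0.70093, p̂₂ = 120/203 = 0.59113.
Pooled p̂ = (150+120)/(214+203) = 270/417 = 0.64748.
SE = √(0.228249 × 0.00959901) = 0.04681.
z = (0.70093 − 0.59113)/0.04681 = 0.10980/0.04681 = 2.346.

z = 2.346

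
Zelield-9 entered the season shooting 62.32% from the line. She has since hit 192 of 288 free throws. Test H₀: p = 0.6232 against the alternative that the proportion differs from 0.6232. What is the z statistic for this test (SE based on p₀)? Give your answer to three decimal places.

p̂ = 192/288 ≈ 0.666667.
SE = √(p₀(1−p₀)/n) = √(0.23482/288) = 0.028554.
z = (0.666667 − 0.6232)/0.028554 = 0.043467/0.028554 = 1.522.

z = 1.522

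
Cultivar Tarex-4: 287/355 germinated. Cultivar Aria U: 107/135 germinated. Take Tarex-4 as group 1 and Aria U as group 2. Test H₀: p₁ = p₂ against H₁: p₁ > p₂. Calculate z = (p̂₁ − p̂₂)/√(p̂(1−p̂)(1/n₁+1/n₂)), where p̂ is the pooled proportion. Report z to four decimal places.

p̂₁ = 287/355 ≈ 0.808451, p̂₂ = 107/135 ≈ 0.792593.
Pooled p̂ = (287+107)/(355+135) = 394/490 = 0.804082.
SE = √(p̂(1−p̂)(1/n₁+1/n₂)) = √(0.804082·0.195918·0.0102243) = √(0.00161068) = 0.040133.
z = (0.808451 − 0.792593)/0.040133 = 0.015858/0.040133 = 0.3951.

z = 0.3951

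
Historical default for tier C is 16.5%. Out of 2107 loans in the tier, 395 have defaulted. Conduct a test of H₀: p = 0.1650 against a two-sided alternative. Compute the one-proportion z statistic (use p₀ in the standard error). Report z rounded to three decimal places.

p̂ = 395/2107 ≈ 0.187470.
Under H₀, SE = √(0.165·0.835/2107) = √(6.53892e-05) = 0.008086.
z = (0.187470 − 0.165)/0.008086 = 0.022470/0.008086 = 2.779.
p-value = 2·P(Z > 2.779) ≈ 0.0055.

z = 2.779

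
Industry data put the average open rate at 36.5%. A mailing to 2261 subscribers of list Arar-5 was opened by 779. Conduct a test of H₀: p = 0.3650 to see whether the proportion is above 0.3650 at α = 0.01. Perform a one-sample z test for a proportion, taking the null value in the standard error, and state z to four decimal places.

p̂ = 779/2261 ≈ 0.3445378.
Under H₀, SE = √(0.365·0.635/2261) = √(0.00010251) = 0.0101247.
z = (0.3445378 − 0.365)/0.0101247 = -0.0204622/0.0101247 = -2.0210.
p-value = P(Z > -2.021) ≈ 0.9784. With α = 0.01, fail to reject H₀.

z = -2.0210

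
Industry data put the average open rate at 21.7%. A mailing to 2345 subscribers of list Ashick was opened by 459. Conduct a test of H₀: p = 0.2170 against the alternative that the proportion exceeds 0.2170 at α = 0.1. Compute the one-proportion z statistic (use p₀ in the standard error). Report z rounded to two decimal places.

p̂ = 459/2345 ≈ 0.19574.
SE = √(p₀(1−p₀)/n) = √(0.16991/2345) = 0.00851.
z = (0.19574 − 0.217)/0.00851 = -0.02126/0.00851 = -2.50.
p-value = P(Z > -2.498) ≈ 0.9938, so at α = 0.1 we fail to reject H₀.

z = -2.50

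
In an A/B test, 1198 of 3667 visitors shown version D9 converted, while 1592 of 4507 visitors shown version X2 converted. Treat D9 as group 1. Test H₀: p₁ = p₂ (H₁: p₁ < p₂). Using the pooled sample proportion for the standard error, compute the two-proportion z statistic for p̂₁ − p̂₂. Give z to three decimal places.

p̂₁ = 1198/3667 = 0.326698, p̂₂ = 1592/4507 = 0.353228.
Pooled p̂ = (1198+1592)/(3667+4507) = 2790/8174 = 0.341326.
SE = √(p̂(1−p̂)(1/n₁+1/n₂)) = √(0.341326·0.658674·0.00049458) = √(0.000111193) = 0.010545.
z = (0.326698 − 0.353228)/0.010545 = -0.026530/0.010545 = -2.516.
p-value = P(Z < -2.516) ≈ 0.0059.

z = -2.516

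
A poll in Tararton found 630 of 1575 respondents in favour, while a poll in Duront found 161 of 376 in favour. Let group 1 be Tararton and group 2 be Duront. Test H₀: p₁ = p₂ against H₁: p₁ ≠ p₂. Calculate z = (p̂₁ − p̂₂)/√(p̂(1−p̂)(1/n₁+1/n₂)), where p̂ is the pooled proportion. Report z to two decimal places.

p̂₁ = 630/1575 = 0.4000, p̂₂ = 161/376 = 0.4282.
Pooled p̂ = (630+161)/(1575+376) = 791/1951 = 0.4054.
SE = √(p̂(1−p̂)(1/n₁+1/n₂)) = √(0.4054·0.5946·0.0032945) = √(0.000794161) = 0.0282.
z = (0.4000 − 0.4282)/0.0282 = -0.0282/0.0282 = -1.00.

z = -1.00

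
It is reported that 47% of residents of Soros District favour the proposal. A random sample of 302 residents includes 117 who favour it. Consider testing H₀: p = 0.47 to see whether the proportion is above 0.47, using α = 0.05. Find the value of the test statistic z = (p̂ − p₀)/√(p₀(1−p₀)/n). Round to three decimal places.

p̂ = 117/302 = 0.38742.
SE = √(p₀(1−p₀)/n) = √(0.2491/302) = 0.02872.
z = (0.38742 − 0.47)/0.02872 = -0.08258/0.02872 = -2.875.
p-value = P(Z > -2.875) ≈ 0.9980, so at α = 0.05 we fail to reject H₀.

z = -2.875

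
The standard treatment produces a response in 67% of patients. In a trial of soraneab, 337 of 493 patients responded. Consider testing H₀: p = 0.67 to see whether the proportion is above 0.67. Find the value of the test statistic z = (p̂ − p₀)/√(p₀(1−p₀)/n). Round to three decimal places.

p̂ = 337/493 = 0.68357.
Standard error under H₀: √(0.67×0.33/493) = 0.02118.
z = (0.68357 − 0.67)/0.02118 = 0.01357/0.02118 = 0.641.
p-value = P(Z > 0.641) ≈ 0.2608.

z = 0.641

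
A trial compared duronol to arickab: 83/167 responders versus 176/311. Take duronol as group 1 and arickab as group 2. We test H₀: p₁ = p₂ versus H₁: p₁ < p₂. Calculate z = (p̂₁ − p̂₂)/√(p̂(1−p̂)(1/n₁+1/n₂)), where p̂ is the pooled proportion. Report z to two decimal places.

z = -1.44

p̂₁ = 83/167 = 0.4970, p̂₂ = 176/311 = 0.5659.
Pooled p̂ = (83+176)/(167+311) = 259/478 = 0.5418.
SE = √(p̂(1−p̂)(1/n₁+1/n₂)) = √(0.5418·0.4582·0.00920346) = √(0.00228475) = 0.0478.
z = (0.4970 − 0.5659)/0.0478 = -0.0689/0.0478 = -1.44.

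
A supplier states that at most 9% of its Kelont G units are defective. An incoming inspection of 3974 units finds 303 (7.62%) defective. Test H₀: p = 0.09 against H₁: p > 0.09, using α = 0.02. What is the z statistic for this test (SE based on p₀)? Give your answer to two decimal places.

p̂ = 303/3974 = 0.07625.
Standard error under H₀: √(0.09×0.91/3974) = 0.00454.
z = (0.07625 − 0.09)/0.00454 = -0.01375/0.00454 = -3.03.
p-value = P(Z > -3.030) ≈ 0.9988; since p > α = 0.02, fail to reject H₀.

z = -3.03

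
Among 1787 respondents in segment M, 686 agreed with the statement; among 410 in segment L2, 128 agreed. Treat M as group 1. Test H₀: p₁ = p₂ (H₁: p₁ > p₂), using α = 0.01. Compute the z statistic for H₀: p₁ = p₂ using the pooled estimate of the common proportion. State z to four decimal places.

z = 2.7108

p̂₁ = 686/1787 = 0.383884, p̂₂ = 128/410 = 0.312195.
Pooled p̂ = (686+128)/(1787+410) = 814/2197 = 0.370505.
SE = √(p̂(1−p̂)(1/n₁+1/n₂)) = √(0.370505·0.629495·0.00299862) = √(0.000699372) = 0.026446.
z = (0.383884 − 0.312195)/0.026446 = 0.071689/0.026446 = 2.7108.
p-value = P(Z > 2.711) ≈ 0.0034; since p < α = 0.01, reject H₀.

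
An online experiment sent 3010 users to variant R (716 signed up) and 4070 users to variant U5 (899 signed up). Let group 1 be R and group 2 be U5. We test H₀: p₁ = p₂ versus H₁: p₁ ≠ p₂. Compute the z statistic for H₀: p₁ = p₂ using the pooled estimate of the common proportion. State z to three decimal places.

z = 1.684

p̂₁ = 716/3010 = 0.23787, p̂₂ = 899/4070 = 0.22088.
Pooled p̂ = (716+899)/(3010+4070) = 1615/7080 = 0.22811.
SE = √(0.176074 × 0.000577926) = 0.01009.
z = (0.23787 − 0.22088)/0.01009 = 0.01699/0.01009 = 1.684.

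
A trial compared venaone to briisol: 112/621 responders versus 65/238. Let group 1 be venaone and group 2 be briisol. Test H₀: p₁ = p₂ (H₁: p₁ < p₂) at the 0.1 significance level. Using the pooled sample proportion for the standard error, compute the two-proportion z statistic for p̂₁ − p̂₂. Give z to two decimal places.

z = -3.01

p̂₁ = 112/621 = 0.1804, p̂₂ = 65/238 = 0.2731.
Pooled p̂ = (112+65)/(621+238) = 177/859 = 0.2061.
SE = √(p̂(1−p̂)(1/n₁+1/n₂)) = √(0.2061·0.7939·0.00581199) = √(0.000950815) = 0.0308.
z = (0.1804 − 0.2731)/0.0308 = -0.0927/0.0308 = -3.01.
p-value = P(Z < -3.008) ≈ 0.0013; since p < α = 0.1, reject H₀.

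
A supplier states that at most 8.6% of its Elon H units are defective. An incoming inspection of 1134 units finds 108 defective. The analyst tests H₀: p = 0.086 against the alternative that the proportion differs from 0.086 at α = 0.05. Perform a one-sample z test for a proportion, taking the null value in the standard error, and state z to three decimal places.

z = 1.110

p̂ = 108/1134 = 0.095238.
Standard error under H₀: √(0.086×0.914/1134) = 0.008326.
z = (0.095238 − 0.086)/0.008326 = 0.009238/0.008326 = 1.110.
p-value = 2·P(Z > 1.110) ≈ 0.2672, so at α = 0.05 we fail to reject H₀.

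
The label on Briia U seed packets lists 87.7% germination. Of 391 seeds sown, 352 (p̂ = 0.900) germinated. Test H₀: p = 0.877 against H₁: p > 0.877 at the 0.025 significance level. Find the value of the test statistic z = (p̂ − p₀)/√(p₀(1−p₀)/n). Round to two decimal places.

p̂ = 352/391 = 0.9003.
Under H₀, SE = √(0.877·0.123/391) = √(0.000275885) = 0.0166.
z = (0.9003 − 0.877)/0.0166 = 0.0233/0.0166 = 1.40.
p-value = P(Z > 1.400) ≈ 0.0807, so at α = 0.025 we fail to reject H₀.

z = 1.40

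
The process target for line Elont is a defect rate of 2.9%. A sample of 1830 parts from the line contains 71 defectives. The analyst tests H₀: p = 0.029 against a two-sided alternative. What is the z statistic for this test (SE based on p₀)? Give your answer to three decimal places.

z = 2.498

p̂ = 71/1830 ≈ 0.038798.
SE = √(p₀(1−p₀)/n) = √(0.028159/1830) = 0.003923.
z = (0.038798 − 0.029)/0.003923 = 0.009798/0.003923 = 2.498.
p-value = 2·P(Z > 2.498) ≈ 0.0125.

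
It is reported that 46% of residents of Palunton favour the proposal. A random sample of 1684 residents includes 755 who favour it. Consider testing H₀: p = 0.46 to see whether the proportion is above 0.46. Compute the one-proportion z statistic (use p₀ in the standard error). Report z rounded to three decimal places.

z = -0.960

p̂ = 755/1684 ≈ 0.44834.
Standard error under H₀: √(0.46×0.54/1684) = 0.01215.
z = (0.44834 − 0.46)/0.01215 = -0.01166/0.01215 = -0.960.
p-value = P(Z > -0.960) ≈ 0.8315.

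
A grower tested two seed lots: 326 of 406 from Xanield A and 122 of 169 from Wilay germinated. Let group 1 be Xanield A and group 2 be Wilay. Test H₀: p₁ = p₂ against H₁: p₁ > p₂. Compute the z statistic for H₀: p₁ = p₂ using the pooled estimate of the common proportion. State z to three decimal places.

p̂₁ = 326/406 = 0.80296, p̂₂ = 122/169 = 0.72189.
Pooled p̂ = (326+122)/(406+169) = 448/575 = 0.77913.
SE = √(p̂(1−p̂)(1/n₁+1/n₂)) = √(0.77913·0.22087·0.00838021) = √(0.00144212) = 0.03798.
z = (0.80296 − 0.72189)/0.03798 = 0.08107/0.03798 = 2.135.

z = 2.135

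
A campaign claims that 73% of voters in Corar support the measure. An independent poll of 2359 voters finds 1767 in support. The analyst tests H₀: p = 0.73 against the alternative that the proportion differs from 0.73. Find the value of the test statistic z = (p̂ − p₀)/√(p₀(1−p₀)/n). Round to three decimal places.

z = 2.084

p̂ = 1767/2359 = 0.74905.
Standard error under H₀: √(0.73×0.27/2359) = 0.00914.
z = (0.74905 − 0.73)/0.00914 = 0.01905/0.00914 = 2.084.
p-value = 2·P(Z > 2.084) ≈ 0.0372.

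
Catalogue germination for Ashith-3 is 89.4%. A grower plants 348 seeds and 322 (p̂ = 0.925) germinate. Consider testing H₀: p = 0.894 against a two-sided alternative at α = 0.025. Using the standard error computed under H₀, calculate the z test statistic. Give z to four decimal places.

p̂ = 322/348 = 0.925287.
SE = √(p₀(1−p₀)/n) = √(0.094764/348) = 0.016502.
z = (0.925287 − 0.894)/0.016502 = 0.031287/0.016502 = 1.8960.
p-value = 2·P(Z > 1.896) ≈ 0.0580; since p > α = 0.025, fail to reject H₀.

z = 1.8960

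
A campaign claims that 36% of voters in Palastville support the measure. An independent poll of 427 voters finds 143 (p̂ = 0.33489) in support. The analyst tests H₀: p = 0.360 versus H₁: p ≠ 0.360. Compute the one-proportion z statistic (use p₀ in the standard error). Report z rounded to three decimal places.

p̂ = 143/427 = 0.33489.
Standard error under H₀: √(0.36×0.64/427) = 0.02323.
z = (0.33489 − 0.36)/0.02323 = -0.02511/0.02323 = -1.081.

z = -1.081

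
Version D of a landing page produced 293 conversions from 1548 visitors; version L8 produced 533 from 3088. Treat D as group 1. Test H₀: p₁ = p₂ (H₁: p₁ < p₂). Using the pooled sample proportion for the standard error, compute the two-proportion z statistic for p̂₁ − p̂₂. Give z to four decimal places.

p̂₁ = 293/1548 = 0.1892765, p̂₂ = 533/3088 = 0.1726036.
Pooled p̂ = (293+533)/(1548+3088) = 826/4636 = 0.1781708.
SE = √(p̂(1−p̂)(1/n₁+1/n₂)) = √(0.1781708·0.8218292·0.000969829) = √(0.000142008) = 0.0119167.
z = (0.1892765 − 0.1726036)/0.0119167 = 0.0166729/0.0119167 = 1.3991.

z = 1.3991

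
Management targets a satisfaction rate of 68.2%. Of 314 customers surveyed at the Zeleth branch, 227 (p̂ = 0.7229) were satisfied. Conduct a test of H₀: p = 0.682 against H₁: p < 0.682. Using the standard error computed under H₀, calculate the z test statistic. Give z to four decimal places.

z = 1.5574

p̂ = 227/314 ≈ 0.722930.
Standard error under H₀: √(0.682×0.318/314) = 0.026281.
z = (0.722930 − 0.682)/0.026281 = 0.040930/0.026281 = 1.5574.
p-value = P(Z < 1.557) ≈ 0.9403.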